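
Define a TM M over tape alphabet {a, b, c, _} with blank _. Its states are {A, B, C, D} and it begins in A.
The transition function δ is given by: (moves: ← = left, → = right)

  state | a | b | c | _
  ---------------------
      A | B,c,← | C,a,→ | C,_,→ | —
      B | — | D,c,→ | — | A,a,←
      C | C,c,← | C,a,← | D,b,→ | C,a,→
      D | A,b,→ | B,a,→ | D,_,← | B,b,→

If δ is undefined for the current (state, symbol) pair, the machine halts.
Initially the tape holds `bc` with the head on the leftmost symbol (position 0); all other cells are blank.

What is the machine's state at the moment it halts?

B

A | __[b]c____   read b → write a, move →, go to C
C | __a[c]____   read c → write b, move →, go to D
D | __ab[_]___   read _ → write b, move →, go to B
B | __abb[_]__   read _ → write a, move ←, go to A
A | __ab[b]a__   read b → write a, move →, go to C
C | __aba[a]__   read a → write c, move ←, go to C
C | __ab[a]c__   read a → write c, move ←, go to C
C | __a[b]cc__   read b → write a, move ←, go to C
C | __[a]acc__   read a → write c, move ←, go to C
C | _[_]cacc__   read _ → write a, move →, go to C
C | _a[c]acc__   read c → write b, move →, go to D
D | _ab[a]cc__   read a → write b, move →, go to A
A | _abb[c]c__   read c → write _, move →, go to C
C | _abb_[c]__   read c → write b, move →, go to D
D | _abb_b[_]_   read _ → write b, move →, go to B
B | _abb_bb[_]   read _ → write a, move ←, go to A
A | _abb_b[b]a   read b → write a, move →, go to C
C | _abb_ba[a]   read a → write c, move ←, go to C
C | _abb_b[a]c   read a → write c, move ←, go to C
C | _abb_[b]cc   read b → write a, move ←, go to C
C | _abb[_]acc   read _ → write a, move →, go to C
C | _abba[a]cc   read a → write c, move ←, go to C
C | _abb[a]ccc   read a → write c, move ←, go to C
C | _ab[b]cccc   read b → write a, move ←, go to C
C | _a[b]acccc   read b → write a, move ←, go to C
C | _[a]aacccc   read a → write c, move ←, go to C
C | [_]caacccc   read _ → write a, move →, go to C
C | a[c]aacccc   read c → write b, move →, go to D
D | ab[a]acccc   read a → write b, move →, go to A
A | abb[a]cccc   read a → write c, move ←, go to B
B | ab[b]ccccc   read b → write c, move →, go to D
D | abc[c]cccc   read c → write _, move ←, go to D
D | ab[c]_cccc   read c → write _, move ←, go to D
D | a[b]__cccc   read b → write a, move →, go to B
B | aa[_]_cccc   read _ → write a, move ←, go to A
A | a[a]a_cccc   read a → write c, move ←, go to B
B | [a]ca_cccc
No transition is defined for (B, a); M halts in state B.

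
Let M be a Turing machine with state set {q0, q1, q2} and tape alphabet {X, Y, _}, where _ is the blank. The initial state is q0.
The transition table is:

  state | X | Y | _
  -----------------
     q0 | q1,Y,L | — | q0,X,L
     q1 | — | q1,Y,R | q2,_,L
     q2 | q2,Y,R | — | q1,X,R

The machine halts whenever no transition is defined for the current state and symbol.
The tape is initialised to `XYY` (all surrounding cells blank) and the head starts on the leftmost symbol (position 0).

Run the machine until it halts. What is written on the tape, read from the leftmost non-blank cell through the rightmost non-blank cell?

YXYYY

state=q0 head=0 tape=__[X]YY_   (q0,X)→(q1,Y,L)
state=q1 head=-1 tape=_[_]YYY_   (q1,_)→(q2,_,L)
state=q2 head=-2 tape=[_]_YYY_   (q2,_)→(q1,X,R)
state=q1 head=-1 tape=X[_]YYY_   (q1,_)→(q2,_,L)
state=q2 head=-2 tape=[X]_YYY_   (q2,X)→(q2,Y,R)
state=q2 head=-1 tape=Y[_]YYY_   (q2,_)→(q1,X,R)
state=q1 head=0 tape=YX[Y]YY_   (q1,Y)→(q1,Y,R)
state=q1 head=1 tape=YXY[Y]Y_   (q1,Y)→(q1,Y,R)
state=q1 head=2 tape=YXYY[Y]_   (q1,Y)→(q1,Y,R)
state=q1 head=3 tape=YXYYY[_]   (q1,_)→(q2,_,L)
state=q2 head=2 tape=YXYY[Y]_
The non-blank tape span at halt is YXYYY.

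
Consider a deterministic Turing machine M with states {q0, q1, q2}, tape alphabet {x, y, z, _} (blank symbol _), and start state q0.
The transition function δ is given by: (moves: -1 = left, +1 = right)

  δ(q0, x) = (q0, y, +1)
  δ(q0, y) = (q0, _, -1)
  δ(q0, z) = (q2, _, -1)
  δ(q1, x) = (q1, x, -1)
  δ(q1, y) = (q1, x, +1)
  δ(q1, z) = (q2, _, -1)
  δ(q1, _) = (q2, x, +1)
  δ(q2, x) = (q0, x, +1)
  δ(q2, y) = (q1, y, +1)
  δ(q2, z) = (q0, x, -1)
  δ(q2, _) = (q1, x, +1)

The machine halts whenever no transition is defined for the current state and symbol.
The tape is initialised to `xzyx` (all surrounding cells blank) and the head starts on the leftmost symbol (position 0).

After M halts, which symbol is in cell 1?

y

state=q0 head=0 tape=_[x]zyx_   (q0,x)→(q0,y,+1)
state=q0 head=1 tape=_y[z]yx_   (q0,z)→(q2,_,-1)
state=q2 head=0 tape=_[y]_yx_   (q2,y)→(q1,y,+1)
state=q1 head=1 tape=_y[_]yx_   (q1,_)→(q2,x,+1)
state=q2 head=2 tape=_yx[y]x_   (q2,y)→(q1,y,+1)
state=q1 head=3 tape=_yxy[x]_   (q1,x)→(q1,x,-1)
state=q1 head=2 tape=_yx[y]x_   (q1,y)→(q1,x,+1)
state=q1 head=3 tape=_yxx[x]_   (q1,x)→(q1,x,-1)
state=q1 head=2 tape=_yx[x]x_   (q1,x)→(q1,x,-1)
state=q1 head=1 tape=_y[x]xx_   (q1,x)→(q1,x,-1)
state=q1 head=0 tape=_[y]xxx_   (q1,y)→(q1,x,+1)
state=q1 head=1 tape=_x[x]xx_   (q1,x)→(q1,x,-1)
state=q1 head=0 tape=_[x]xxx_   (q1,x)→(q1,x,-1)
state=q1 head=-1 tape=[_]xxxx_   (q1,_)→(q2,x,+1)
state=q2 head=0 tape=x[x]xxx_   (q2,x)→(q0,x,+1)
state=q0 head=1 tape=xx[x]xx_   (q0,x)→(q0,y,+1)
state=q0 head=2 tape=xxy[x]x_   (q0,x)→(q0,y,+1)
state=q0 head=3 tape=xxyy[x]_   (q0,x)→(q0,y,+1)
state=q0 head=4 tape=xxyyy[_]
Cell 1 holds y when M halts.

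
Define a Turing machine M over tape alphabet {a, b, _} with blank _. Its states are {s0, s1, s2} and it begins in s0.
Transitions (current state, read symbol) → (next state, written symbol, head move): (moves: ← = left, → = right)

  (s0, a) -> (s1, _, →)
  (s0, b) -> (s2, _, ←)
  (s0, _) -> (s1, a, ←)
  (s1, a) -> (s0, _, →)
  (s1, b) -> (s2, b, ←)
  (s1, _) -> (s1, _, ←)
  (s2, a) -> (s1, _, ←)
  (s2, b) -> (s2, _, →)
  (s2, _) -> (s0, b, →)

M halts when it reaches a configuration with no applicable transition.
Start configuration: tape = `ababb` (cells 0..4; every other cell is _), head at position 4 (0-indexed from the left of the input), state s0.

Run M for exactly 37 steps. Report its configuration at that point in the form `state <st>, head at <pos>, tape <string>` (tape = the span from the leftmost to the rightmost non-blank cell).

s0 | abab[b]__   read b → write _, move ←, go to s2
s2 | aba[b]___   read b → write _, move →, go to s2
s2 | aba_[_]__   read _ → write b, move →, go to s0
s0 | aba_b[_]_   read _ → write a, move ←, go to s1
s1 | aba_[b]a_   read b → write b, move ←, go to s2
s2 | aba[_]ba_   read _ → write b, move →, go to s0
s0 | abab[b]a_   read b → write _, move ←, go to s2
s2 | aba[b]_a_   read b → write _, move →, go to s2
s2 | aba_[_]a_   read _ → write b, move →, go to s0
s0 | aba_b[a]_   read a → write _, move →, go to s1
s1 | aba_b_[_]   read _ → write _, move ←, go to s1
s1 | aba_b[_]_   read _ → write _, move ←, go to s1
s1 | aba_[b]__   read b → write b, move ←, go to s2
s2 | aba[_]b__   read _ → write b, move →, go to s0
s0 | abab[b]__   read b → write _, move ←, go to s2
s2 | aba[b]___   read b → write _, move →, go to s2
s2 | aba_[_]__   read _ → write b, move →, go to s0
s0 | aba_b[_]_   read _ → write a, move ←, go to s1
s1 | aba_[b]a_   read b → write b, move ←, go to s2
s2 | aba[_]ba_   read _ → write b, move →, go to s0
s0 | abab[b]a_   read b → write _, move ←, go to s2
s2 | aba[b]_a_   read b → write _, move →, go to s2
s2 | aba_[_]a_   read _ → write b, move →, go to s0
s0 | aba_b[a]_   read a → write _, move →, go to s1
s1 | aba_b_[_]   read _ → write _, move ←, go to s1
s1 | aba_b[_]_   read _ → write _, move ←, go to s1
s1 | aba_[b]__   read b → write b, move ←, go to s2
s2 | aba[_]b__   read _ → write b, move →, go to s0
s0 | abab[b]__   read b → write _, move ←, go to s2
s2 | aba[b]___   read b → write _, move →, go to s2
s2 | aba_[_]__   read _ → write b, move →, go to s0
s0 | aba_b[_]_   read _ → write a, move ←, go to s1
s1 | aba_[b]a_   read b → write b, move ←, go to s2
s2 | aba[_]ba_   read _ → write b, move →, go to s0
s0 | abab[b]a_   read b → write _, move ←, go to s2
s2 | aba[b]_a_   read b → write _, move →, go to s2
s2 | aba_[_]a_   read _ → write b, move →, go to s0
s0 | aba_b[a]_
After 37 steps: state s0, head at 5, tape aba_ba.

state s0, head at 5, tape aba_ba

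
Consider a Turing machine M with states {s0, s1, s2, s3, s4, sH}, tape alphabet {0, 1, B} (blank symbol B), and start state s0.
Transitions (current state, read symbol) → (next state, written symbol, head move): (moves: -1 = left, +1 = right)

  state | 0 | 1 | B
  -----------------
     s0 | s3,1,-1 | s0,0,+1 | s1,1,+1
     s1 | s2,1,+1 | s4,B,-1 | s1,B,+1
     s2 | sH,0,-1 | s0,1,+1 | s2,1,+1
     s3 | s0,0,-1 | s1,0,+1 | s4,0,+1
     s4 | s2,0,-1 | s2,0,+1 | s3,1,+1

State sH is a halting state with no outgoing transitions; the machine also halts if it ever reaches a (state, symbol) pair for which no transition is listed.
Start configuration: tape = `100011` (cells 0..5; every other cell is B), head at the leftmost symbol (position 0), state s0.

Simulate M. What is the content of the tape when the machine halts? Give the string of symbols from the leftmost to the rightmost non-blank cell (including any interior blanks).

s0 | BB[1]00011   read 1 → write 0, move +1, go to s0
s0 | BB0[0]0011   read 0 → write 1, move -1, go to s3
s3 | BB[0]10011   read 0 → write 0, move -1, go to s0
s0 | B[B]010011   read B → write 1, move +1, go to s1
s1 | B1[0]10011   read 0 → write 1, move +1, go to s2
s2 | B11[1]0011   read 1 → write 1, move +1, go to s0
s0 | B111[0]011   read 0 → write 1, move -1, go to s3
s3 | B11[1]1011   read 1 → write 0, move +1, go to s1
s1 | B110[1]011   read 1 → write B, move -1, go to s4
s4 | B11[0]B011   read 0 → write 0, move -1, go to s2
s2 | B1[1]0B011   read 1 → write 1, move +1, go to s0
s0 | B11[0]B011   read 0 → write 1, move -1, go to s3
s3 | B1[1]1B011   read 1 → write 0, move +1, go to s1
s1 | B10[1]B011   read 1 → write B, move -1, go to s4
s4 | B1[0]BB011   read 0 → write 0, move -1, go to s2
s2 | B[1]0BB011   read 1 → write 1, move +1, go to s0
s0 | B1[0]BB011   read 0 → write 1, move -1, go to s3
s3 | B[1]1BB011   read 1 → write 0, move +1, go to s1
s1 | B0[1]BB011   read 1 → write B, move -1, go to s4
s4 | B[0]BBB011   read 0 → write 0, move -1, go to s2
s2 | [B]0BBB011   read B → write 1, move +1, go to s2
s2 | 1[0]BBB011   read 0 → write 0, move -1, go to sH
sH | [1]0BBB011
The non-blank tape span at halt is 10BBB011.

10BBB011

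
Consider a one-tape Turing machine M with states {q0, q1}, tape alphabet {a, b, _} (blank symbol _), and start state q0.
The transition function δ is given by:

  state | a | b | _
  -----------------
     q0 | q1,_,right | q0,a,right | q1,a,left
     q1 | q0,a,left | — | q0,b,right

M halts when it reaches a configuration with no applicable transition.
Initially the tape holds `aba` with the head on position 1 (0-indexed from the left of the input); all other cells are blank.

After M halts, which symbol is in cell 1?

state=q0 head=1 tape=a[b]a__   (q0,b)→(q0,a,right)
state=q0 head=2 tape=aa[a]__   (q0,a)→(q1,_,right)
state=q1 head=3 tape=aa_[_]_   (q1,_)→(q0,b,right)
state=q0 head=4 tape=aa_b[_]   (q0,_)→(q1,a,left)
state=q1 head=3 tape=aa_[b]a
Cell 1 holds a when M halts.

a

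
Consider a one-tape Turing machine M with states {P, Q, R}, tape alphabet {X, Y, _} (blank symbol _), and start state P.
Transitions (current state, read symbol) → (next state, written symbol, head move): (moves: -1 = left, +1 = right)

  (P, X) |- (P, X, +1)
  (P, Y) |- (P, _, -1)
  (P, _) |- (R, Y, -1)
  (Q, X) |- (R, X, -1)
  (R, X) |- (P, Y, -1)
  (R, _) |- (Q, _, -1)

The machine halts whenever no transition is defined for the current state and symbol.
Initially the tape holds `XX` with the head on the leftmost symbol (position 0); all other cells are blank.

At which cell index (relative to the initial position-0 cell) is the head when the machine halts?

state=P head=0 tape=___[X]X_   (P,X)→(P,X,+1)
state=P head=1 tape=___X[X]_   (P,X)→(P,X,+1)
state=P head=2 tape=___XX[_]   (P,_)→(R,Y,-1)
state=R head=1 tape=___X[X]Y   (R,X)→(P,Y,-1)
state=P head=0 tape=___[X]YY   (P,X)→(P,X,+1)
state=P head=1 tape=___X[Y]Y   (P,Y)→(P,_,-1)
state=P head=0 tape=___[X]_Y   (P,X)→(P,X,+1)
state=P head=1 tape=___X[_]Y   (P,_)→(R,Y,-1)
state=R head=0 tape=___[X]YY   (R,X)→(P,Y,-1)
state=P head=-1 tape=__[_]YYY   (P,_)→(R,Y,-1)
state=R head=-2 tape=_[_]YYYY   (R,_)→(Q,_,-1)
state=Q head=-3 tape=[_]_YYYY
At halt the head is at cell -3.

-3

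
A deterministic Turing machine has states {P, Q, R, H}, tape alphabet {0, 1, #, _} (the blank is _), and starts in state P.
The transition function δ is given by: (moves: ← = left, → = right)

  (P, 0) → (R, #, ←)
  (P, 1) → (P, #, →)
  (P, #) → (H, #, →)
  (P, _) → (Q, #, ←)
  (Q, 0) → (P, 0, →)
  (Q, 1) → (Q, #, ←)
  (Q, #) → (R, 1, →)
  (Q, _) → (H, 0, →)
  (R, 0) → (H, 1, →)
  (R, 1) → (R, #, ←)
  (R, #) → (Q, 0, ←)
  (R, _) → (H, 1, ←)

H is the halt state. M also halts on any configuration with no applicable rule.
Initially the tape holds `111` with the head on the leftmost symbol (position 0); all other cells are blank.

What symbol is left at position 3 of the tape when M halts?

0

state=P head=0 tape=_[1]11_   (P,1)→(P,#,→)
state=P head=1 tape=_#[1]1_   (P,1)→(P,#,→)
state=P head=2 tape=_##[1]_   (P,1)→(P,#,→)
state=P head=3 tape=_###[_]   (P,_)→(Q,#,←)
state=Q head=2 tape=_##[#]#   (Q,#)→(R,1,→)
state=R head=3 tape=_##1[#]   (R,#)→(Q,0,←)
state=Q head=2 tape=_##[1]0   (Q,1)→(Q,#,←)
state=Q head=1 tape=_#[#]#0   (Q,#)→(R,1,→)
state=R head=2 tape=_#1[#]0   (R,#)→(Q,0,←)
state=Q head=1 tape=_#[1]00   (Q,1)→(Q,#,←)
state=Q head=0 tape=_[#]#00   (Q,#)→(R,1,→)
state=R head=1 tape=_1[#]00   (R,#)→(Q,0,←)
state=Q head=0 tape=_[1]000   (Q,1)→(Q,#,←)
state=Q head=-1 tape=[_]#000   (Q,_)→(H,0,→)
state=H head=0 tape=0[#]000
Cell 3 holds 0 when M halts.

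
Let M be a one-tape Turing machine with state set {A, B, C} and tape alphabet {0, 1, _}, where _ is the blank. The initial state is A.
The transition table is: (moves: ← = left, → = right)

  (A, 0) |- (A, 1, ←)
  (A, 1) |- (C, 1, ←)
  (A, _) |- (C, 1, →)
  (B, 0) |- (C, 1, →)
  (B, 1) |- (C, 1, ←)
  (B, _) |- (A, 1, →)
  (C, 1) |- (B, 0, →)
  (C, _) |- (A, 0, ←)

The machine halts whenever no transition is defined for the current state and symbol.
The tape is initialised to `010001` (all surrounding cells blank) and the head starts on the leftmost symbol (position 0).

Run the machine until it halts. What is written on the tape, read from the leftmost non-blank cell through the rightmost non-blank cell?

A | _[0]10001   read 0 → write 1, move ←, go to A
A | [_]110001   read _ → write 1, move →, go to C
C | 1[1]10001   read 1 → write 0, move →, go to B
B | 10[1]0001   read 1 → write 1, move ←, go to C
C | 1[0]10001
The non-blank tape span at halt is 1010001.

1010001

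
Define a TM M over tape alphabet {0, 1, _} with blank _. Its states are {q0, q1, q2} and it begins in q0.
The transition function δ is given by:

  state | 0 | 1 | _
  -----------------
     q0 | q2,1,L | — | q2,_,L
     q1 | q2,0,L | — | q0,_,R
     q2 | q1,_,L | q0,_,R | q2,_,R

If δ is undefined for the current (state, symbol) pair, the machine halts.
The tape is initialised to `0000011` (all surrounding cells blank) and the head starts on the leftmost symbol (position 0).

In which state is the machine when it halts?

q0 | _[0]000011   read 0 → write 1, move L, go to q2
q2 | [_]1000011   read _ → write _, move R, go to q2
q2 | _[1]000011   read 1 → write _, move R, go to q0
q0 | __[0]00011   read 0 → write 1, move L, go to q2
q2 | _[_]100011   read _ → write _, move R, go to q2
q2 | __[1]00011   read 1 → write _, move R, go to q0
q0 | ___[0]0011   read 0 → write 1, move L, go to q2
q2 | __[_]10011   read _ → write _, move R, go to q2
q2 | ___[1]0011   read 1 → write _, move R, go to q0
q0 | ____[0]011   read 0 → write 1, move L, go to q2
q2 | ___[_]1011   read _ → write _, move R, go to q2
q2 | ____[1]011   read 1 → write _, move R, go to q0
q0 | _____[0]11   read 0 → write 1, move L, go to q2
q2 | ____[_]111   read _ → write _, move R, go to q2
q2 | _____[1]11   read 1 → write _, move R, go to q0
q0 | ______[1]1
No transition is defined for (q0, 1); M halts in state q0.

q0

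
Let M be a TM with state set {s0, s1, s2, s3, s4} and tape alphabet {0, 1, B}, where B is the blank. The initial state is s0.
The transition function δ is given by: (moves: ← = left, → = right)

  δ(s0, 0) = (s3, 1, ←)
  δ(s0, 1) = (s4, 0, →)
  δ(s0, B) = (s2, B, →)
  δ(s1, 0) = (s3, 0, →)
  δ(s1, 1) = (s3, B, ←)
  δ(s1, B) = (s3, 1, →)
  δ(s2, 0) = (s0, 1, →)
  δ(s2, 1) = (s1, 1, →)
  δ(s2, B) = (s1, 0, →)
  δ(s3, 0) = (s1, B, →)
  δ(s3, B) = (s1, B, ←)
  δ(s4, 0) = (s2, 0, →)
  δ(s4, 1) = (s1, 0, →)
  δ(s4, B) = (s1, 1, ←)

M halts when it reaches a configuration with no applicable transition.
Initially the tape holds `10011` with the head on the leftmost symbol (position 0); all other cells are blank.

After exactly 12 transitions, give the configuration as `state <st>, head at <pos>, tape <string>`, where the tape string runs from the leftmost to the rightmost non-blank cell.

state s3, head at 4, tape 0010

state=s0 head=0 tape=[1]0011BB   (s0,1)→(s4,0,→)
state=s4 head=1 tape=0[0]011BB   (s4,0)→(s2,0,→)
state=s2 head=2 tape=00[0]11BB   (s2,0)→(s0,1,→)
state=s0 head=3 tape=001[1]1BB   (s0,1)→(s4,0,→)
state=s4 head=4 tape=0010[1]BB   (s4,1)→(s1,0,→)
state=s1 head=5 tape=00100[B]B   (s1,B)→(s3,1,→)
state=s3 head=6 tape=001001[B]   (s3,B)→(s1,B,←)
state=s1 head=5 tape=00100[1]B   (s1,1)→(s3,B,←)
state=s3 head=4 tape=0010[0]BB   (s3,0)→(s1,B,→)
state=s1 head=5 tape=0010B[B]B   (s1,B)→(s3,1,→)
state=s3 head=6 tape=0010B1[B]   (s3,B)→(s1,B,←)
state=s1 head=5 tape=0010B[1]B   (s1,1)→(s3,B,←)
state=s3 head=4 tape=0010[B]BB
After 12 steps: state s3, head at 4, tape 0010.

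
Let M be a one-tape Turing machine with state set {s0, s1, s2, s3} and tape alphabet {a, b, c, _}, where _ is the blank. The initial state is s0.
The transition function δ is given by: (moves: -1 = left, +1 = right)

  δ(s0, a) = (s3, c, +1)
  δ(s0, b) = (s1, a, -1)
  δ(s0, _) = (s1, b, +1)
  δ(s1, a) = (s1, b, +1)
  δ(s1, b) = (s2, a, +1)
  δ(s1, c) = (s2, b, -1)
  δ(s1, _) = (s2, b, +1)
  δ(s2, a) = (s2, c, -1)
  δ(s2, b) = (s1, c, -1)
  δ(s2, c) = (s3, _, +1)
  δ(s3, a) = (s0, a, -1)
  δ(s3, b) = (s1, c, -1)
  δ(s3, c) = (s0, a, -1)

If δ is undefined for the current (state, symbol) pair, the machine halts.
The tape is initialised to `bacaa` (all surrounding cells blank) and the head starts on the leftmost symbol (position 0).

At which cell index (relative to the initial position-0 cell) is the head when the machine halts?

s0 | __[b]acaa__   read b → write a, move -1, go to s1
s1 | _[_]aacaa__   read _ → write b, move +1, go to s2
s2 | _b[a]acaa__   read a → write c, move -1, go to s2
s2 | _[b]cacaa__   read b → write c, move -1, go to s1
s1 | [_]ccacaa__   read _ → write b, move +1, go to s2
s2 | b[c]cacaa__   read c → write _, move +1, go to s3
s3 | b_[c]acaa__   read c → write a, move -1, go to s0
s0 | b[_]aacaa__   read _ → write b, move +1, go to s1
s1 | bb[a]acaa__   read a → write b, move +1, go to s1
s1 | bbb[a]caa__   read a → write b, move +1, go to s1
s1 | bbbb[c]aa__   read c → write b, move -1, go to s2
s2 | bbb[b]baa__   read b → write c, move -1, go to s1
s1 | bb[b]cbaa__   read b → write a, move +1, go to s2
s2 | bba[c]baa__   read c → write _, move +1, go to s3
s3 | bba_[b]aa__   read b → write c, move -1, go to s1
s1 | bba[_]caa__   read _ → write b, move +1, go to s2
s2 | bbab[c]aa__   read c → write _, move +1, go to s3
s3 | bbab_[a]a__   read a → write a, move -1, go to s0
s0 | bbab[_]aa__   read _ → write b, move +1, go to s1
s1 | bbabb[a]a__   read a → write b, move +1, go to s1
s1 | bbabbb[a]__   read a → write b, move +1, go to s1
s1 | bbabbbb[_]_   read _ → write b, move +1, go to s2
s2 | bbabbbbb[_]
At halt the head is at cell 6.

6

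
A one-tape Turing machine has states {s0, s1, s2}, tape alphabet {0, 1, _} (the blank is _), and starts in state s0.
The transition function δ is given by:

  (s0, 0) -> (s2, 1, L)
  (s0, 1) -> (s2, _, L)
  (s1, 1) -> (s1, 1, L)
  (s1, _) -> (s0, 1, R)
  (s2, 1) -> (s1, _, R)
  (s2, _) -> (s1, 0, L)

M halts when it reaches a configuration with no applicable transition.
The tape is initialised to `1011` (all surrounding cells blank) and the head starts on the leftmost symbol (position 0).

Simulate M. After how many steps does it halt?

s0 | __[1]011   read 1 → write _, move L, go to s2
s2 | _[_]_011   read _ → write 0, move L, go to s1
s1 | [_]0_011   read _ → write 1, move R, go to s0
s0 | 1[0]_011   read 0 → write 1, move L, go to s2
s2 | [1]1_011   read 1 → write _, move R, go to s1
s1 | _[1]_011   read 1 → write 1, move L, go to s1
s1 | [_]1_011   read _ → write 1, move R, go to s0
s0 | 1[1]_011   read 1 → write _, move L, go to s2
s2 | [1]__011   read 1 → write _, move R, go to s1
s1 | _[_]_011   read _ → write 1, move R, go to s0
s0 | _1[_]011
M halts after 10 transitions.

10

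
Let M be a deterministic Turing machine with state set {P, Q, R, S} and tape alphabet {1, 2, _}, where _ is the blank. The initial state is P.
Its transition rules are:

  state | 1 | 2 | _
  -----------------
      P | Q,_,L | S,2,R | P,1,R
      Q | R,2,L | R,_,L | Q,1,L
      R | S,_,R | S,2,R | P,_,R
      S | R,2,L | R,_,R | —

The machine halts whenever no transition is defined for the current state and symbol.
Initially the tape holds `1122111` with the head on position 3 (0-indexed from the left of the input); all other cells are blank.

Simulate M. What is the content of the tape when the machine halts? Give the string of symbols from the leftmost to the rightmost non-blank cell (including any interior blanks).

state=P head=3 tape=112[2]111_   (P,2)→(S,2,R)
state=S head=4 tape=1122[1]11_   (S,1)→(R,2,L)
state=R head=3 tape=112[2]211_   (R,2)→(S,2,R)
state=S head=4 tape=1122[2]11_   (S,2)→(R,_,R)
state=R head=5 tape=1122_[1]1_   (R,1)→(S,_,R)
state=S head=6 tape=1122__[1]_   (S,1)→(R,2,L)
state=R head=5 tape=1122_[_]2_   (R,_)→(P,_,R)
state=P head=6 tape=1122__[2]_   (P,2)→(S,2,R)
state=S head=7 tape=1122__2[_]
The non-blank tape span at halt is 1122__2.

1122__2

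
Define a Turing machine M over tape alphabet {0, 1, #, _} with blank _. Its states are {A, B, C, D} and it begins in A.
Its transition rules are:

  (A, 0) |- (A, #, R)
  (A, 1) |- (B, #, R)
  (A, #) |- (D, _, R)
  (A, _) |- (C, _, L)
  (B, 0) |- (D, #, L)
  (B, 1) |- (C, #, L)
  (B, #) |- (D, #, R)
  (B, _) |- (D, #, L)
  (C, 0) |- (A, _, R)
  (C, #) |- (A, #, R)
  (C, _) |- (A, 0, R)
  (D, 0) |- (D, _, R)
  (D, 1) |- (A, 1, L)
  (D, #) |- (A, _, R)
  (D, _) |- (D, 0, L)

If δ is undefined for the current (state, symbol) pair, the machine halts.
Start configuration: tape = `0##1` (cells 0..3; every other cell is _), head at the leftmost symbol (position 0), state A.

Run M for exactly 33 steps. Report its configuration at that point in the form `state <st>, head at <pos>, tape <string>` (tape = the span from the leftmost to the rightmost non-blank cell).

state=A head=0 tape=[0]##1___   (A,0)→(A,#,R)
state=A head=1 tape=#[#]#1___   (A,#)→(D,_,R)
state=D head=2 tape=#_[#]1___   (D,#)→(A,_,R)
state=A head=3 tape=#__[1]___   (A,1)→(B,#,R)
state=B head=4 tape=#__#[_]__   (B,_)→(D,#,L)
state=D head=3 tape=#__[#]#__   (D,#)→(A,_,R)
state=A head=4 tape=#___[#]__   (A,#)→(D,_,R)
state=D head=5 tape=#____[_]_   (D,_)→(D,0,L)
state=D head=4 tape=#___[_]0_   (D,_)→(D,0,L)
state=D head=3 tape=#__[_]00_   (D,_)→(D,0,L)
state=D head=2 tape=#_[_]000_   (D,_)→(D,0,L)
state=D head=1 tape=#[_]0000_   (D,_)→(D,0,L)
state=D head=0 tape=[#]00000_   (D,#)→(A,_,R)
state=A head=1 tape=_[0]0000_   (A,0)→(A,#,R)
state=A head=2 tape=_#[0]000_   (A,0)→(A,#,R)
state=A head=3 tape=_##[0]00_   (A,0)→(A,#,R)
state=A head=4 tape=_###[0]0_   (A,0)→(A,#,R)
state=A head=5 tape=_####[0]_   (A,0)→(A,#,R)
state=A head=6 tape=_#####[_]   (A,_)→(C,_,L)
state=C head=5 tape=_####[#]_   (C,#)→(A,#,R)
state=A head=6 tape=_#####[_]   (A,_)→(C,_,L)
state=C head=5 tape=_####[#]_   (C,#)→(A,#,R)
state=A head=6 tape=_#####[_]   (A,_)→(C,_,L)
state=C head=5 tape=_####[#]_   (C,#)→(A,#,R)
state=A head=6 tape=_#####[_]   (A,_)→(C,_,L)
state=C head=5 tape=_####[#]_   (C,#)→(A,#,R)
state=A head=6 tape=_#####[_]   (A,_)→(C,_,L)
state=C head=5 tape=_####[#]_   (C,#)→(A,#,R)
state=A head=6 tape=_#####[_]   (A,_)→(C,_,L)
state=C head=5 tape=_####[#]_   (C,#)→(A,#,R)
state=A head=6 tape=_#####[_]   (A,_)→(C,_,L)
state=C head=5 tape=_####[#]_   (C,#)→(A,#,R)
state=A head=6 tape=_#####[_]   (A,_)→(C,_,L)
state=C head=5 tape=_####[#]_
After 33 steps: state C, head at 5, tape #####.

state C, head at 5, tape #####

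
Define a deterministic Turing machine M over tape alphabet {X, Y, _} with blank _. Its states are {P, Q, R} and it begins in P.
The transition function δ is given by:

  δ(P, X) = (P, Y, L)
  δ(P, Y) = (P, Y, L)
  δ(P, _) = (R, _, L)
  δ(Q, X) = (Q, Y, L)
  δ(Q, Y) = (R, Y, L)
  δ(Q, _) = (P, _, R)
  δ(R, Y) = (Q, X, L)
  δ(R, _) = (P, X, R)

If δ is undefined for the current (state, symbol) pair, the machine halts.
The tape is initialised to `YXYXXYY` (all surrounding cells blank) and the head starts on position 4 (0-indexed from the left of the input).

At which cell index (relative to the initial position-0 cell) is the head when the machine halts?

state=P head=4 tape=__YXYX[X]YY   (P,X)→(P,Y,L)
state=P head=3 tape=__YXY[X]YYY   (P,X)→(P,Y,L)
state=P head=2 tape=__YX[Y]YYYY   (P,Y)→(P,Y,L)
state=P head=1 tape=__Y[X]YYYYY   (P,X)→(P,Y,L)
state=P head=0 tape=__[Y]YYYYYY   (P,Y)→(P,Y,L)
state=P head=-1 tape=_[_]YYYYYYY   (P,_)→(R,_,L)
state=R head=-2 tape=[_]_YYYYYYY   (R,_)→(P,X,R)
state=P head=-1 tape=X[_]YYYYYYY   (P,_)→(R,_,L)
state=R head=-2 tape=[X]_YYYYYYY
At halt the head is at cell -2.

-2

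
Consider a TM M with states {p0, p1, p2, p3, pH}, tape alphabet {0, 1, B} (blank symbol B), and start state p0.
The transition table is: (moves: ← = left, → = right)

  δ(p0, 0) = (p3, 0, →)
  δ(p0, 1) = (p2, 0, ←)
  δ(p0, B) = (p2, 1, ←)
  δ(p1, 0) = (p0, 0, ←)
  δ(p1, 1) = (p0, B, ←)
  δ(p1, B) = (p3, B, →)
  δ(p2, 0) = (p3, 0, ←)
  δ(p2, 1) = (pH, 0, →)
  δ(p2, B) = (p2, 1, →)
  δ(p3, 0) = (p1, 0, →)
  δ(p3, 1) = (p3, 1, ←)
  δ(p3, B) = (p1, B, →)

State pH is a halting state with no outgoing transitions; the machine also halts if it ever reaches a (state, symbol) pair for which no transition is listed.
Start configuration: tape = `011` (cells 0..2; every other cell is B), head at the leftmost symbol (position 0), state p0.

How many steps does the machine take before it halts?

14

p0 | BB[0]11   read 0 → write 0, move →, go to p3
p3 | BB0[1]1   read 1 → write 1, move ←, go to p3
p3 | BB[0]11   read 0 → write 0, move →, go to p1
p1 | BB0[1]1   read 1 → write B, move ←, go to p0
p0 | BB[0]B1   read 0 → write 0, move →, go to p3
p3 | BB0[B]1   read B → write B, move →, go to p1
p1 | BB0B[1]   read 1 → write B, move ←, go to p0
p0 | BB0[B]B   read B → write 1, move ←, go to p2
p2 | BB[0]1B   read 0 → write 0, move ←, go to p3
p3 | B[B]01B   read B → write B, move →, go to p1
p1 | BB[0]1B   read 0 → write 0, move ←, go to p0
p0 | B[B]01B   read B → write 1, move ←, go to p2
p2 | [B]101B   read B → write 1, move →, go to p2
p2 | 1[1]01B   read 1 → write 0, move →, go to pH
pH | 10[0]1B
M halts after 14 transitions.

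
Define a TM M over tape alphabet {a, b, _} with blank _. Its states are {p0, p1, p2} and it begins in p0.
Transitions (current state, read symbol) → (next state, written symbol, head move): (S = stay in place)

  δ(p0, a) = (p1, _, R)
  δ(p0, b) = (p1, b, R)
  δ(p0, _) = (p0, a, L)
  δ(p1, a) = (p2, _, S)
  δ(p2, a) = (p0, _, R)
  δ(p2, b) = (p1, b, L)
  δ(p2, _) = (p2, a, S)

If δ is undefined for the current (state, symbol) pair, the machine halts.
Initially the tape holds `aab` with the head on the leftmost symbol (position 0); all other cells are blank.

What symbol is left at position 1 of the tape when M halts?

p0 | [a]ab_   read a → write _, move R, go to p1
p1 | _[a]b_   read a → write _, move S, go to p2
p2 | _[_]b_   read _ → write a, move S, go to p2
p2 | _[a]b_   read a → write _, move R, go to p0
p0 | __[b]_   read b → write b, move R, go to p1
p1 | __b[_]
Cell 1 holds _ when M halts.

_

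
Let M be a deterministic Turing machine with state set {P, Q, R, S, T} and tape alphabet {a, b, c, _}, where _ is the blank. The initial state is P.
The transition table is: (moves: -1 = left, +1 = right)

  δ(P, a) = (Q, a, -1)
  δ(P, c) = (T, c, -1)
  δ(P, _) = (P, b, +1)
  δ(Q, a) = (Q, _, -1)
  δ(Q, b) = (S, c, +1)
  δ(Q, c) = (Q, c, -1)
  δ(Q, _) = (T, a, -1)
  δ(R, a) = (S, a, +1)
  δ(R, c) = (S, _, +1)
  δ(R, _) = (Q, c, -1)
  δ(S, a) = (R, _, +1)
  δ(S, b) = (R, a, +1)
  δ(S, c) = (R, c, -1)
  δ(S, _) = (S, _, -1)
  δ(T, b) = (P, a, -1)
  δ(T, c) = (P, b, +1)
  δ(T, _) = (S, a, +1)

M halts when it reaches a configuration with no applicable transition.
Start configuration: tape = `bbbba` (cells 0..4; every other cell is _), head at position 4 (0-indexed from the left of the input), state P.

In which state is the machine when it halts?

state=P head=4 tape=bbbb[a]__   (P,a)→(Q,a,-1)
state=Q head=3 tape=bbb[b]a__   (Q,b)→(S,c,+1)
state=S head=4 tape=bbbc[a]__   (S,a)→(R,_,+1)
state=R head=5 tape=bbbc_[_]_   (R,_)→(Q,c,-1)
state=Q head=4 tape=bbbc[_]c_   (Q,_)→(T,a,-1)
state=T head=3 tape=bbb[c]ac_   (T,c)→(P,b,+1)
state=P head=4 tape=bbbb[a]c_   (P,a)→(Q,a,-1)
state=Q head=3 tape=bbb[b]ac_   (Q,b)→(S,c,+1)
state=S head=4 tape=bbbc[a]c_   (S,a)→(R,_,+1)
state=R head=5 tape=bbbc_[c]_   (R,c)→(S,_,+1)
state=S head=6 tape=bbbc__[_]   (S,_)→(S,_,-1)
state=S head=5 tape=bbbc_[_]_   (S,_)→(S,_,-1)
state=S head=4 tape=bbbc[_]__   (S,_)→(S,_,-1)
state=S head=3 tape=bbb[c]___   (S,c)→(R,c,-1)
state=R head=2 tape=bb[b]c___
No transition is defined for (R, b); M halts in state R.

R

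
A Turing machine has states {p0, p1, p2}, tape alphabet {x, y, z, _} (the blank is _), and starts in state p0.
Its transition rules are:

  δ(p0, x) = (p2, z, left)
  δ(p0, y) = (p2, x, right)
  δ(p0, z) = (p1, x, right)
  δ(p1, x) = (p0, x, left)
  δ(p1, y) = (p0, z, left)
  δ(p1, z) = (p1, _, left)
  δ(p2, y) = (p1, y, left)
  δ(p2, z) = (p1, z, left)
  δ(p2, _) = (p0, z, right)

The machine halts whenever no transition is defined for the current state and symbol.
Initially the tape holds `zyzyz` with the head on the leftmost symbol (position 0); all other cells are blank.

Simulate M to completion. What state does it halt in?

p0 | ___[z]yzyz   read z → write x, move right, go to p1
p1 | ___x[y]zyz   read y → write z, move left, go to p0
p0 | ___[x]zzyz   read x → write z, move left, go to p2
p2 | __[_]zzzyz   read _ → write z, move right, go to p0
p0 | __z[z]zzyz   read z → write x, move right, go to p1
p1 | __zx[z]zyz   read z → write _, move left, go to p1
p1 | __z[x]_zyz   read x → write x, move left, go to p0
p0 | __[z]x_zyz   read z → write x, move right, go to p1
p1 | __x[x]_zyz   read x → write x, move left, go to p0
p0 | __[x]x_zyz   read x → write z, move left, go to p2
p2 | _[_]zx_zyz   read _ → write z, move right, go to p0
p0 | _z[z]x_zyz   read z → write x, move right, go to p1
p1 | _zx[x]_zyz   read x → write x, move left, go to p0
p0 | _z[x]x_zyz   read x → write z, move left, go to p2
p2 | _[z]zx_zyz   read z → write z, move left, go to p1
p1 | [_]zzx_zyz
No transition is defined for (p1, _); M halts in state p1.

p1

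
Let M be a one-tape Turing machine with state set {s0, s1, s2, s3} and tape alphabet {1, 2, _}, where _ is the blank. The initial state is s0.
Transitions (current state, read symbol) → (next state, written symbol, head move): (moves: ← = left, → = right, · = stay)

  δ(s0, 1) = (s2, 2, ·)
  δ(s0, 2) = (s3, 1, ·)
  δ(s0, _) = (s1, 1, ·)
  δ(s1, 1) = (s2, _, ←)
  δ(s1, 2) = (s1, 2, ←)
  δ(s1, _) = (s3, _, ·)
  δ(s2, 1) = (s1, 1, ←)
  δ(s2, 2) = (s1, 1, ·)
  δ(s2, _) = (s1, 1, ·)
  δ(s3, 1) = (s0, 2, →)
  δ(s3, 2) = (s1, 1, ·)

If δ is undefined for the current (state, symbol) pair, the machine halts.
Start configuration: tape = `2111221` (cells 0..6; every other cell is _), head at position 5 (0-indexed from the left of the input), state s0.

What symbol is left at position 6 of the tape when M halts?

s0 | _21112[2]1   read 2 → write 1, move ·, go to s3
s3 | _21112[1]1   read 1 → write 2, move →, go to s0
s0 | _211122[1]   read 1 → write 2, move ·, go to s2
s2 | _211122[2]   read 2 → write 1, move ·, go to s1
s1 | _211122[1]   read 1 → write _, move ←, go to s2
s2 | _21112[2]_   read 2 → write 1, move ·, go to s1
s1 | _21112[1]_   read 1 → write _, move ←, go to s2
s2 | _2111[2]__   read 2 → write 1, move ·, go to s1
s1 | _2111[1]__   read 1 → write _, move ←, go to s2
s2 | _211[1]___   read 1 → write 1, move ←, go to s1
s1 | _21[1]1___   read 1 → write _, move ←, go to s2
s2 | _2[1]_1___   read 1 → write 1, move ←, go to s1
s1 | _[2]1_1___   read 2 → write 2, move ←, go to s1
s1 | [_]21_1___   read _ → write _, move ·, go to s3
s3 | [_]21_1___
Cell 6 holds _ when M halts.

_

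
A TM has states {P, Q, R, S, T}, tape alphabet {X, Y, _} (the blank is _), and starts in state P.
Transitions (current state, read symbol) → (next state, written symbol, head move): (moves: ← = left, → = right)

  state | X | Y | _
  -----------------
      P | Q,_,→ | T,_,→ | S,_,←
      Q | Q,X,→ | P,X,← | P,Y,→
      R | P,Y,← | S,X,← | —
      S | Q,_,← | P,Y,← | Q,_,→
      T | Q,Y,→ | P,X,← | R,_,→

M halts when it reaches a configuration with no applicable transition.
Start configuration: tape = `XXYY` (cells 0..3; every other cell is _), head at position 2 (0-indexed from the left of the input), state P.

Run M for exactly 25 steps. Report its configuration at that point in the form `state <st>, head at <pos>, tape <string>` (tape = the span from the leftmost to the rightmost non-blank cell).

state Q, head at -1, tape Y_Y_Y

P | __XX[Y]Y__   read Y → write _, move →, go to T
T | __XX_[Y]__   read Y → write X, move ←, go to P
P | __XX[_]X__   read _ → write _, move ←, go to S
S | __X[X]_X__   read X → write _, move ←, go to Q
Q | __[X]__X__   read X → write X, move →, go to Q
Q | __X[_]_X__   read _ → write Y, move →, go to P
P | __XY[_]X__   read _ → write _, move ←, go to S
S | __X[Y]_X__   read Y → write Y, move ←, go to P
P | __[X]Y_X__   read X → write _, move →, go to Q
Q | ___[Y]_X__   read Y → write X, move ←, go to P
P | __[_]X_X__   read _ → write _, move ←, go to S
S | _[_]_X_X__   read _ → write _, move →, go to Q
Q | __[_]X_X__   read _ → write Y, move →, go to P
P | __Y[X]_X__   read X → write _, move →, go to Q
Q | __Y_[_]X__   read _ → write Y, move →, go to P
P | __Y_Y[X]__   read X → write _, move →, go to Q
Q | __Y_Y_[_]_   read _ → write Y, move →, go to P
P | __Y_Y_Y[_]   read _ → write _, move ←, go to S
S | __Y_Y_[Y]_   read Y → write Y, move ←, go to P
P | __Y_Y[_]Y_   read _ → write _, move ←, go to S
S | __Y_[Y]_Y_   read Y → write Y, move ←, go to P
P | __Y[_]Y_Y_   read _ → write _, move ←, go to S
S | __[Y]_Y_Y_   read Y → write Y, move ←, go to P
P | _[_]Y_Y_Y_   read _ → write _, move ←, go to S
S | [_]_Y_Y_Y_   read _ → write _, move →, go to Q
Q | _[_]Y_Y_Y_
After 25 steps: state Q, head at -1, tape Y_Y_Y.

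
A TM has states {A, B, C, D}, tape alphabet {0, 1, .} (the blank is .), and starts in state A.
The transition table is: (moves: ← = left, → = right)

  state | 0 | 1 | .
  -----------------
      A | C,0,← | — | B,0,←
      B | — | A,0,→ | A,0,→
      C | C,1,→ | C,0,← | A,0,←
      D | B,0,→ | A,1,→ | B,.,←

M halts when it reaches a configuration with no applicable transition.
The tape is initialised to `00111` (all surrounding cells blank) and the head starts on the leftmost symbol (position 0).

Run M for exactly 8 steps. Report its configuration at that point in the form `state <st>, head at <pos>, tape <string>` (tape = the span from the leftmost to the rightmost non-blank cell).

state=A head=0 tape=...[0]0111   (A,0)→(C,0,←)
state=C head=-1 tape=..[.]00111   (C,.)→(A,0,←)
state=A head=-2 tape=.[.]000111   (A,.)→(B,0,←)
state=B head=-3 tape=[.]0000111   (B,.)→(A,0,→)
state=A head=-2 tape=0[0]000111   (A,0)→(C,0,←)
state=C head=-3 tape=[0]0000111   (C,0)→(C,1,→)
state=C head=-2 tape=1[0]000111   (C,0)→(C,1,→)
state=C head=-1 tape=11[0]00111   (C,0)→(C,1,→)
state=C head=0 tape=111[0]0111
After 8 steps: state C, head at 0, tape 11100111.

state C, head at 0, tape 11100111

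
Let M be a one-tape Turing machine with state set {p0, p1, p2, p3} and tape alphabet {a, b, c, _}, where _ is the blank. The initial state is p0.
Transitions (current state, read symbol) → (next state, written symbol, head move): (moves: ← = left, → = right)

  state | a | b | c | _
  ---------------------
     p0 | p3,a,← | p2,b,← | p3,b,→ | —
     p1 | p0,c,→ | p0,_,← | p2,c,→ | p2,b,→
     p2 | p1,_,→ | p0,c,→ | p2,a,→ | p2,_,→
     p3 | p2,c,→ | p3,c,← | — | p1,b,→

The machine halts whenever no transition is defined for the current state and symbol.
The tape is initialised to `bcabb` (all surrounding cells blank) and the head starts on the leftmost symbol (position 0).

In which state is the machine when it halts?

p0

p0 | _[b]cabb_   read b → write b, move ←, go to p2
p2 | [_]bcabb_   read _ → write _, move →, go to p2
p2 | _[b]cabb_   read b → write c, move →, go to p0
p0 | _c[c]abb_   read c → write b, move →, go to p3
p3 | _cb[a]bb_   read a → write c, move →, go to p2
p2 | _cbc[b]b_   read b → write c, move →, go to p0
p0 | _cbcc[b]_   read b → write b, move ←, go to p2
p2 | _cbc[c]b_   read c → write a, move →, go to p2
p2 | _cbca[b]_   read b → write c, move →, go to p0
p0 | _cbcac[_]
No transition is defined for (p0, _); M halts in state p0.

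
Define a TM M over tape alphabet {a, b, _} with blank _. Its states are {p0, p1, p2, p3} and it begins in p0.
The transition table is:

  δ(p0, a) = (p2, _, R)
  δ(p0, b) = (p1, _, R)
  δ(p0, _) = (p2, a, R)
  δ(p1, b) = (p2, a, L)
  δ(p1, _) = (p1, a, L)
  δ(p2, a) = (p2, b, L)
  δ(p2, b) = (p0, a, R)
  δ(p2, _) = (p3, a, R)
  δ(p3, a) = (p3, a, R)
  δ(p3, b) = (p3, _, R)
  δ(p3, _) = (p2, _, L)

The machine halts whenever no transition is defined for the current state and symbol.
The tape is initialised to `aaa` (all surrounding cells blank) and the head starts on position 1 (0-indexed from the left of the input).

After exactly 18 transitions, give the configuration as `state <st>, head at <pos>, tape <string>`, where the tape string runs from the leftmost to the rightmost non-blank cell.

state=p0 head=1 tape=_a[a]a_   (p0,a)→(p2,_,R)
state=p2 head=2 tape=_a_[a]_   (p2,a)→(p2,b,L)
state=p2 head=1 tape=_a[_]b_   (p2,_)→(p3,a,R)
state=p3 head=2 tape=_aa[b]_   (p3,b)→(p3,_,R)
state=p3 head=3 tape=_aa_[_]   (p3,_)→(p2,_,L)
state=p2 head=2 tape=_aa[_]_   (p2,_)→(p3,a,R)
state=p3 head=3 tape=_aaa[_]   (p3,_)→(p2,_,L)
state=p2 head=2 tape=_aa[a]_   (p2,a)→(p2,b,L)
state=p2 head=1 tape=_a[a]b_   (p2,a)→(p2,b,L)
state=p2 head=0 tape=_[a]bb_   (p2,a)→(p2,b,L)
state=p2 head=-1 tape=[_]bbb_   (p2,_)→(p3,a,R)
state=p3 head=0 tape=a[b]bb_   (p3,b)→(p3,_,R)
state=p3 head=1 tape=a_[b]b_   (p3,b)→(p3,_,R)
state=p3 head=2 tape=a__[b]_   (p3,b)→(p3,_,R)
state=p3 head=3 tape=a___[_]   (p3,_)→(p2,_,L)
state=p2 head=2 tape=a__[_]_   (p2,_)→(p3,a,R)
state=p3 head=3 tape=a__a[_]   (p3,_)→(p2,_,L)
state=p2 head=2 tape=a__[a]_   (p2,a)→(p2,b,L)
state=p2 head=1 tape=a_[_]b_
After 18 steps: state p2, head at 1, tape a__b.

state p2, head at 1, tape a__b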